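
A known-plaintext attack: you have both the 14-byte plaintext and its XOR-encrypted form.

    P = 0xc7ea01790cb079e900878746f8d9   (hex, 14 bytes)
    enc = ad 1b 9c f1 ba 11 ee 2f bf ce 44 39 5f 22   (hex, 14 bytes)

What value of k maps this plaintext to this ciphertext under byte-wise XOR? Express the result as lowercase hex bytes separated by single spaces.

6a f1 9d 88 b6 a1 97 c6 bf 49 c3 7f a7 fb

Since enc = P ⊕ k, XORing both sides with P gives k = P ⊕ enc.
byte 0: 199 XOR 173 = 106
byte 1: 234 XOR  27 = 241
byte 2:   1 XOR 156 = 157
byte 3: 121 XOR 241 = 136
byte 4:  12 XOR 186 = 182
byte 5: 176 XOR  17 = 161
byte 6: 121 XOR 238 = 151
byte 7: 233 XOR  47 = 198
byte 8:   0 XOR 191 = 191
byte 9: 135 XOR 206 =  73
byte 10: 135 XOR  68 = 195
byte 11:  70 XOR  57 = 127
byte 12: 248 XOR  95 = 167
byte 13: 217 XOR  34 = 251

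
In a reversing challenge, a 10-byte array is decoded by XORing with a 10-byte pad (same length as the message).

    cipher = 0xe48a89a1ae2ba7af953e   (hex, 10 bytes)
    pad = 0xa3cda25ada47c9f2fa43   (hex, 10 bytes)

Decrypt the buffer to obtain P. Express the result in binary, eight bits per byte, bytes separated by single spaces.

e4 XOR a3 = 47
8a XOR cd = 47
89 XOR a2 = 2b
a1 XOR 5a = fb
ae XOR da = 74
2b XOR 47 = 6c
a7 XOR c9 = 6e
af XOR f2 = 5d
95 XOR fa = 6f
3e XOR 43 = 7d

01000111 01000111 00101011 11111011 01110100 01101100 01101110 01011101 01101111 01111101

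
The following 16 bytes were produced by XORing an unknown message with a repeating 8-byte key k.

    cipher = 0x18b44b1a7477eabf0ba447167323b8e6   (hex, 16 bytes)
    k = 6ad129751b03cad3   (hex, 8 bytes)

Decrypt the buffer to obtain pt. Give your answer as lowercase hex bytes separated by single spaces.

72 65 62 6f 6f 74 20 6c 61 75 6e 63 68 20 72 35

The 8-byte key repeats, so the effective keystream is 6a d1 29 75 1b 03 ca d3 6a d1 29 75 1b 03 ca d3.
byte 0: 18 xor 6a = 72
byte 1: b4 xor d1 = 65
byte 2: 4b xor 29 = 62
byte 3: 1a xor 75 = 6f
byte 4: 74 xor 1b = 6f
byte 5: 77 xor 03 = 74
byte 6: ea xor ca = 20
byte 7: bf xor d3 = 6c
byte 8: 0b xor 6a = 61
byte 9: a4 xor d1 = 75
byte 10: 47 xor 29 = 6e
byte 11: 16 xor 75 = 63
byte 12: 73 xor 1b = 68
byte 13: 23 xor 03 = 20
byte 14: b8 xor ca = 72
byte 15: e6 xor d3 = 35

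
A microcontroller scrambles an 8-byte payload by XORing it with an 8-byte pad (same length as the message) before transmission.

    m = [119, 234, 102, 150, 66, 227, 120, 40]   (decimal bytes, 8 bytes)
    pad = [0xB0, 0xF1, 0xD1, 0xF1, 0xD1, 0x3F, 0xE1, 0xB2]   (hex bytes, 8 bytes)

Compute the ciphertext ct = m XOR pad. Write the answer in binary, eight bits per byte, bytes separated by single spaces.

11000111 00011011 10110111 01100111 10010011 11011100 10011001 10011010

byte 0: 01110111 ^ 10110000 = 11000111
byte 1: 11101010 ^ 11110001 = 00011011
byte 2: 01100110 ^ 11010001 = 10110111
byte 3: 10010110 ^ 11110001 = 01100111
byte 4: 01000010 ^ 11010001 = 10010011
byte 5: 11100011 ^ 00111111 = 11011100
byte 6: 01111000 ^ 11100001 = 10011001
byte 7: 00101000 ^ 10110010 = 10011010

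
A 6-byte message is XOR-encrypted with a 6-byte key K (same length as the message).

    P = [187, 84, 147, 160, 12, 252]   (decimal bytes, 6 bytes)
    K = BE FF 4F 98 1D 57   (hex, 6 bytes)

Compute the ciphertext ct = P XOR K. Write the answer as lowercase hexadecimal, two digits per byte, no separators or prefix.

bb XOR be = 05
54 XOR ff = ab
93 XOR 4f = dc
a0 XOR 98 = 38
0c XOR 1d = 11
fc XOR 57 = ab

05abdc3811ab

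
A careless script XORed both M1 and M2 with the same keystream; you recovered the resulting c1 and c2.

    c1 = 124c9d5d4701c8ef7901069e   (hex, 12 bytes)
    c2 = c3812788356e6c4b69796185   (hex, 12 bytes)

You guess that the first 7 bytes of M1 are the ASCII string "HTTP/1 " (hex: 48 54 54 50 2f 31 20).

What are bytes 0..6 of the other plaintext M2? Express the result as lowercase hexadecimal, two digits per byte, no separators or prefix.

First, c1 ⊕ c2 = (M1 ⊕ K) ⊕ (M2 ⊕ K) = M1 ⊕ M2, so the key drops out. Then M2 = (M1 ⊕ M2) ⊕ M1 over the first 7 bytes.
byte 0: (12 ⊕ c3) ⊕ 48 = d1 ⊕ 48 = 99
byte 1: (4c ⊕ 81) ⊕ 54 = cd ⊕ 54 = 99
byte 2: (9d ⊕ 27) ⊕ 54 = ba ⊕ 54 = ee
byte 3: (5d ⊕ 88) ⊕ 50 = d5 ⊕ 50 = 85
byte 4: (47 ⊕ 35) ⊕ 2f = 72 ⊕ 2f = 5d
byte 5: (01 ⊕ 6e) ⊕ 31 = 6f ⊕ 31 = 5e
byte 6: (c8 ⊕ 6c) ⊕ 20 = a4 ⊕ 20 = 84

9999ee855d5e84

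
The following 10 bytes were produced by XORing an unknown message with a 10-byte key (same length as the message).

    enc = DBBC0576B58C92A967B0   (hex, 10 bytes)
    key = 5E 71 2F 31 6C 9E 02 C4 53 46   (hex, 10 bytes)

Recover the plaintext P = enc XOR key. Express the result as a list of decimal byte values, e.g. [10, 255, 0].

[133, 205, 42, 71, 217, 18, 144, 109, 52, 246]

XOR is its own inverse, so applying the key byte-wise gives the result directly.
byte 0: 11011011 ⊕ 01011110 = 10000101
byte 1: 10111100 ⊕ 01110001 = 11001101
byte 2: 00000101 ⊕ 00101111 = 00101010
byte 3: 01110110 ⊕ 00110001 = 01000111
byte 4: 10110101 ⊕ 01101100 = 11011001
byte 5: 10001100 ⊕ 10011110 = 00010010
byte 6: 10010010 ⊕ 00000010 = 10010000
byte 7: 10101001 ⊕ 11000100 = 01101101
byte 8: 01100111 ⊕ 01010011 = 00110100
byte 9: 10110000 ⊕ 01000110 = 11110110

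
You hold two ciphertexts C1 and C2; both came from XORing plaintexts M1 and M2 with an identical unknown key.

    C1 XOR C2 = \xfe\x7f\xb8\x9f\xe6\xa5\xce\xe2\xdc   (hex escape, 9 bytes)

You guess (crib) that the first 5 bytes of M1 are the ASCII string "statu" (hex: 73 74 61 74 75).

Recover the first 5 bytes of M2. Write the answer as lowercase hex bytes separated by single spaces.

8d 0b d9 eb 93

Since C1 ⊕ C2 = M1 ⊕ M2, XORing with the guessed M1 bytes yields the corresponding M2 bytes: M2 = (C1 ⊕ C2) ⊕ M1.
byte 0: fe ^ 73 = 8d
byte 1: 7f ^ 74 = 0b
byte 2: b8 ^ 61 = d9
byte 3: 9f ^ 74 = eb
byte 4: e6 ^ 75 = 93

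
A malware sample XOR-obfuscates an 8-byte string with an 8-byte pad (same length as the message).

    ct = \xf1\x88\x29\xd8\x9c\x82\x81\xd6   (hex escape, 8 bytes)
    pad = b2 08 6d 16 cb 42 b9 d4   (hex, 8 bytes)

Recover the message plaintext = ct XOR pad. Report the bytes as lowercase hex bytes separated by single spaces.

43 80 44 ce 57 c0 38 02

241 xor 178 =  67
136 xor   8 = 128
 41 xor 109 =  68
216 xor  22 = 206
156 xor 203 =  87
130 xor  66 = 192
129 xor 185 =  56
214 xor 212 =   2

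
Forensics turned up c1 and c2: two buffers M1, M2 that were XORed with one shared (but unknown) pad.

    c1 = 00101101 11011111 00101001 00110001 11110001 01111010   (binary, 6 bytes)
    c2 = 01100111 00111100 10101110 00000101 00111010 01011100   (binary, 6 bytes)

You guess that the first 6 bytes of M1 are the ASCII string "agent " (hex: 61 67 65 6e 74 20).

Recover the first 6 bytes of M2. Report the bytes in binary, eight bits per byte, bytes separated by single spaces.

00101011 10000100 11100010 01011010 10111111 00000110

First, c1 ⊕ c2 = (M1 ⊕ K) ⊕ (M2 ⊕ K) = M1 ⊕ M2, so the key drops out. Then M2 = (M1 ⊕ M2) ⊕ M1 over the first 6 bytes.
byte 0: (2d XOR 67) XOR 61 = 4a XOR 61 = 2b
byte 1: (df XOR 3c) XOR 67 = e3 XOR 67 = 84
byte 2: (29 XOR ae) XOR 65 = 87 XOR 65 = e2
byte 3: (31 XOR 05) XOR 6e = 34 XOR 6e = 5a
byte 4: (f1 XOR 3a) XOR 74 = cb XOR 74 = bf
byte 5: (7a XOR 5c) XOR 20 = 26 XOR 20 = 06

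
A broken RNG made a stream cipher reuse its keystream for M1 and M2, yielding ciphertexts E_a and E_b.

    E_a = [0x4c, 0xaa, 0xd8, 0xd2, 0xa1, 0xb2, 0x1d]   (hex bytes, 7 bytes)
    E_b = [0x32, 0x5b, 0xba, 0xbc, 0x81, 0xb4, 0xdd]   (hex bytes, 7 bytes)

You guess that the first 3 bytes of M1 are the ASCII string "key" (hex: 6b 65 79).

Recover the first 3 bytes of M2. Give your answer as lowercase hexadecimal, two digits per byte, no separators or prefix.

First, E_a ⊕ E_b = (M1 ⊕ K) ⊕ (M2 ⊕ K) = M1 ⊕ M2, so the key drops out. Then M2 = (M1 ⊕ M2) ⊕ M1 over the first 3 bytes.
byte 0: (4c XOR 32) XOR 6b = 7e XOR 6b = 15
byte 1: (aa XOR 5b) XOR 65 = f1 XOR 65 = 94
byte 2: (d8 XOR ba) XOR 79 = 62 XOR 79 = 1b

15941b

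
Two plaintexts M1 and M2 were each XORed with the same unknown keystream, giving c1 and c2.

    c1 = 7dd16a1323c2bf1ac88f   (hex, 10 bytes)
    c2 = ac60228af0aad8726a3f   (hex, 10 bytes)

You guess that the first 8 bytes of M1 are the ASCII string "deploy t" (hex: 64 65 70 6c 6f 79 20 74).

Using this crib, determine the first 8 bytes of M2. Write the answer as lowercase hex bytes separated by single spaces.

First, c1 ⊕ c2 = (M1 ⊕ K) ⊕ (M2 ⊕ K) = M1 ⊕ M2, so the key drops out. Then M2 = (M1 ⊕ M2) ⊕ M1 over the first 8 bytes.
byte 0: (7d XOR ac) XOR 64 = d1 XOR 64 = b5
byte 1: (d1 XOR 60) XOR 65 = b1 XOR 65 = d4
byte 2: (6a XOR 22) XOR 70 = 48 XOR 70 = 38
byte 3: (13 XOR 8a) XOR 6c = 99 XOR 6c = f5
byte 4: (23 XOR f0) XOR 6f = d3 XOR 6f = bc
byte 5: (c2 XOR aa) XOR 79 = 68 XOR 79 = 11
byte 6: (bf XOR d8) XOR 20 = 67 XOR 20 = 47
byte 7: (1a XOR 72) XOR 74 = 68 XOR 74 = 1c

b5 d4 38 f5 bc 11 47 1c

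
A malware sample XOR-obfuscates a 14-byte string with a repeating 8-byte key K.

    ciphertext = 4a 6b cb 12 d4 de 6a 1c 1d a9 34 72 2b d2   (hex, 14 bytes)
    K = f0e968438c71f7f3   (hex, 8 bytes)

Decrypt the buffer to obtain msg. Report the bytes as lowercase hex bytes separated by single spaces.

The 8-byte key repeats, so the effective keystream is f0 e9 68 43 8c 71 f7 f3 f0 e9 68 43 8c 71.
byte 0: 4a xor f0 = ba
byte 1: 6b xor e9 = 82
byte 2: cb xor 68 = a3
byte 3: 12 xor 43 = 51
byte 4: d4 xor 8c = 58
byte 5: de xor 71 = af
byte 6: 6a xor f7 = 9d
byte 7: 1c xor f3 = ef
byte 8: 1d xor f0 = ed
byte 9: a9 xor e9 = 40
byte 10: 34 xor 68 = 5c
byte 11: 72 xor 43 = 31
byte 12: 2b xor 8c = a7
byte 13: d2 xor 71 = a3

ba 82 a3 51 58 af 9d ef ed 40 5c 31 a7 a3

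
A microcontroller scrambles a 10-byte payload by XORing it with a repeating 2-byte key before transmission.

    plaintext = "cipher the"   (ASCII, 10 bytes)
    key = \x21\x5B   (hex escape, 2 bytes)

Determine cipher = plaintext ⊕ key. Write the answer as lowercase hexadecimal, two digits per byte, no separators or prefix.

423251334429012f493e

The 2-byte key repeats, so the effective keystream is 21 5b 21 5b 21 5b 21 5b 21 5b.
byte 0: 63 ⊕ 21 = 42
byte 1: 69 ⊕ 5b = 32
byte 2: 70 ⊕ 21 = 51
byte 3: 68 ⊕ 5b = 33
byte 4: 65 ⊕ 21 = 44
byte 5: 72 ⊕ 5b = 29
byte 6: 20 ⊕ 21 = 01
byte 7: 74 ⊕ 5b = 2f
byte 8: 68 ⊕ 21 = 49
byte 9: 65 ⊕ 5b = 3e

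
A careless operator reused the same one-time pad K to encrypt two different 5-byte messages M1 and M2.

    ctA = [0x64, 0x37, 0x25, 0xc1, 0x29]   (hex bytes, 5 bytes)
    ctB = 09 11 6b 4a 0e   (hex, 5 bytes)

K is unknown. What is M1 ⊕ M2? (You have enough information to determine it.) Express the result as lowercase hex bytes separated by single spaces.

6d 26 4e 8b 27

ctA ⊕ ctB = (M1 ⊕ K) ⊕ (M2 ⊕ K) = M1 ⊕ M2 — the shared key cancels under XOR.
64 XOR 09 = 6d
37 XOR 11 = 26
25 XOR 6b = 4e
c1 XOR 4a = 8b
29 XOR 0e = 27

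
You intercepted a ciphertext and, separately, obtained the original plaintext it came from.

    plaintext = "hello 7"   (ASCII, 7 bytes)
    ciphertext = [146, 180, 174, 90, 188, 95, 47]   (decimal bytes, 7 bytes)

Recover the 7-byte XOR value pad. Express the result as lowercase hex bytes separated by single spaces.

fa d1 c2 36 d3 7f 18

Since ciphertext = plaintext ⊕ pad, XORing both sides with plaintext gives pad = plaintext ⊕ ciphertext.
68 ⊕ 92 = fa
65 ⊕ b4 = d1
6c ⊕ ae = c2
6c ⊕ 5a = 36
6f ⊕ bc = d3
20 ⊕ 5f = 7f
37 ⊕ 2f = 18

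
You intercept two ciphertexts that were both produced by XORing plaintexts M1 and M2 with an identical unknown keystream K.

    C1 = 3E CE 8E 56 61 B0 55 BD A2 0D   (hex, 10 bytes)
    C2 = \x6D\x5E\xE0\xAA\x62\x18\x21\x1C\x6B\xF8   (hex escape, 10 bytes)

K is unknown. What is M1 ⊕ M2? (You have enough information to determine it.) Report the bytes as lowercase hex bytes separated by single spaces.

53 90 6e fc 03 a8 74 a1 c9 f5

C1 ⊕ C2 = (M1 ⊕ K) ⊕ (M2 ⊕ K) = M1 ⊕ M2 — the shared key cancels under XOR.
 62 XOR 109 =  83
206 XOR  94 = 144
142 XOR 224 = 110
 86 XOR 170 = 252
 97 XOR  98 =   3
176 XOR  24 = 168
 85 XOR  33 = 116
189 XOR  28 = 161
162 XOR 107 = 201
 13 XOR 248 = 245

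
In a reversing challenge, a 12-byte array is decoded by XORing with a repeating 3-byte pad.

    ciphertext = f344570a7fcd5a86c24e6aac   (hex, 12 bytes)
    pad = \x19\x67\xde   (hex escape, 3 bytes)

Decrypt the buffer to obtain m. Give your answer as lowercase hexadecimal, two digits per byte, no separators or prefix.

ea238913181343e11c570d72

The 3-byte key repeats, so the effective keystream is 19 67 de 19 67 de 19 67 de 19 67 de.
byte 0: f3 xor 19 = ea
byte 1: 44 xor 67 = 23
byte 2: 57 xor de = 89
byte 3: 0a xor 19 = 13
byte 4: 7f xor 67 = 18
byte 5: cd xor de = 13
byte 6: 5a xor 19 = 43
byte 7: 86 xor 67 = e1
byte 8: c2 xor de = 1c
byte 9: 4e xor 19 = 57
byte 10: 6a xor 67 = 0d
byte 11: ac xor de = 72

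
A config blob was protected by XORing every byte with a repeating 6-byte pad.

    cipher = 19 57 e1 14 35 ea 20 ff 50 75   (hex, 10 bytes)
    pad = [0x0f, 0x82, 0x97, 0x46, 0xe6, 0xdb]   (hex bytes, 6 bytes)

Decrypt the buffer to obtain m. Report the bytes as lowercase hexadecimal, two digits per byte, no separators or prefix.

The 6-byte key repeats, so the effective keystream is 0f 82 97 46 e6 db 0f 82 97 46.
byte 0: 19 ^ 0f = 16
byte 1: 57 ^ 82 = d5
byte 2: e1 ^ 97 = 76
byte 3: 14 ^ 46 = 52
byte 4: 35 ^ e6 = d3
byte 5: ea ^ db = 31
byte 6: 20 ^ 0f = 2f
byte 7: ff ^ 82 = 7d
byte 8: 50 ^ 97 = c7
byte 9: 75 ^ 46 = 33

16d57652d3312f7dc733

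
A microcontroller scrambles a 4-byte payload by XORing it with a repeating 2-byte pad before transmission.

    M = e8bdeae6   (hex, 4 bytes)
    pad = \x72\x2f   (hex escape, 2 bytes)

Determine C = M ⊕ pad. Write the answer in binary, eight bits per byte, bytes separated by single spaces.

The 2-byte key repeats, so the effective keystream is 72 2f 72 2f.
byte 0: 11101000 XOR 01110010 = 10011010
byte 1: 10111101 XOR 00101111 = 10010010
byte 2: 11101010 XOR 01110010 = 10011000
byte 3: 11100110 XOR 00101111 = 11001001

10011010 10010010 10011000 11001001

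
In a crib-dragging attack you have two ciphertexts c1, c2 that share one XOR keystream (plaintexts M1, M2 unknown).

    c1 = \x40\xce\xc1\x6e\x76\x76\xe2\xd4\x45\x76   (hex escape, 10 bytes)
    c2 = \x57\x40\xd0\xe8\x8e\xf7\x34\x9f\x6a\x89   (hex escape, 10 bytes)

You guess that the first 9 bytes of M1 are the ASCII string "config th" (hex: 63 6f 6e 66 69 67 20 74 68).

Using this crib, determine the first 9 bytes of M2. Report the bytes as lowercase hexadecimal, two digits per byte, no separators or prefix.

First, c1 ⊕ c2 = (M1 ⊕ K) ⊕ (M2 ⊕ K) = M1 ⊕ M2, so the key drops out. Then M2 = (M1 ⊕ M2) ⊕ M1 over the first 9 bytes.
byte 0: (40 XOR 57) XOR 63 = 17 XOR 63 = 74
byte 1: (ce XOR 40) XOR 6f = 8e XOR 6f = e1
byte 2: (c1 XOR d0) XOR 6e = 11 XOR 6e = 7f
byte 3: (6e XOR e8) XOR 66 = 86 XOR 66 = e0
byte 4: (76 XOR 8e) XOR 69 = f8 XOR 69 = 91
byte 5: (76 XOR f7) XOR 67 = 81 XOR 67 = e6
byte 6: (e2 XOR 34) XOR 20 = d6 XOR 20 = f6
byte 7: (d4 XOR 9f) XOR 74 = 4b XOR 74 = 3f
byte 8: (45 XOR 6a) XOR 68 = 2f XOR 68 = 47

74e17fe091e6f63f47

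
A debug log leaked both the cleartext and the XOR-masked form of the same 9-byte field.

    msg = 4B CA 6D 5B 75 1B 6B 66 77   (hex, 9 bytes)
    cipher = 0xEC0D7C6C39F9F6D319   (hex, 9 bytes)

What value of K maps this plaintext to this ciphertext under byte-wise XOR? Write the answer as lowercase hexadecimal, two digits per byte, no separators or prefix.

a7c711374ce29db56e

Since cipher = msg ⊕ K, XORing both sides with msg gives K = msg ⊕ cipher.
byte 0: 4b XOR ec = a7
byte 1: ca XOR 0d = c7
byte 2: 6d XOR 7c = 11
byte 3: 5b XOR 6c = 37
byte 4: 75 XOR 39 = 4c
byte 5: 1b XOR f9 = e2
byte 6: 6b XOR f6 = 9d
byte 7: 66 XOR d3 = b5
byte 8: 77 XOR 19 = 6e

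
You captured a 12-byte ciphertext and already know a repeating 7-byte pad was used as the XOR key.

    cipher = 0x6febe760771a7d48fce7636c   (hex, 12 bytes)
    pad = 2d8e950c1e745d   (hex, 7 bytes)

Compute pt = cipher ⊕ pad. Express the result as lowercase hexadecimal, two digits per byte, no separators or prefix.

4265726c696e206572726f72

The 7-byte key repeats, so the effective keystream is 2d 8e 95 0c 1e 74 5d 2d 8e 95 0c 1e.
byte 0: 01101111 ⊕ 00101101 = 01000010
byte 1: 11101011 ⊕ 10001110 = 01100101
byte 2: 11100111 ⊕ 10010101 = 01110010
byte 3: 01100000 ⊕ 00001100 = 01101100
byte 4: 01110111 ⊕ 00011110 = 01101001
byte 5: 00011010 ⊕ 01110100 = 01101110
byte 6: 01111101 ⊕ 01011101 = 00100000
byte 7: 01001000 ⊕ 00101101 = 01100101
byte 8: 11111100 ⊕ 10001110 = 01110010
byte 9: 11100111 ⊕ 10010101 = 01110010
byte 10: 01100011 ⊕ 00001100 = 01101111
byte 11: 01101100 ⊕ 00011110 = 01110010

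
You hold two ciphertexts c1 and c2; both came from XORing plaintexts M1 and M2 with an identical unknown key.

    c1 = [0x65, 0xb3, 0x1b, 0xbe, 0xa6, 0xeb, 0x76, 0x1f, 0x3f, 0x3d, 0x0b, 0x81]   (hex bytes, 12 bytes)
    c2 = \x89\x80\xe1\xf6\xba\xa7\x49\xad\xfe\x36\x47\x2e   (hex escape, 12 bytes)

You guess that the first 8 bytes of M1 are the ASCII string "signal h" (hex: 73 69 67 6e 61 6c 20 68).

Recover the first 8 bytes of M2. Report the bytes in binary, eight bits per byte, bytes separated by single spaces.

10011111 01011010 10011101 00100110 01111101 00100000 00011111 11011010

First, c1 ⊕ c2 = (M1 ⊕ K) ⊕ (M2 ⊕ K) = M1 ⊕ M2, so the key drops out. Then M2 = (M1 ⊕ M2) ⊕ M1 over the first 8 bytes.
byte 0: (65 xor 89) xor 73 = ec xor 73 = 9f
byte 1: (b3 xor 80) xor 69 = 33 xor 69 = 5a
byte 2: (1b xor e1) xor 67 = fa xor 67 = 9d
byte 3: (be xor f6) xor 6e = 48 xor 6e = 26
byte 4: (a6 xor ba) xor 61 = 1c xor 61 = 7d
byte 5: (eb xor a7) xor 6c = 4c xor 6c = 20
byte 6: (76 xor 49) xor 20 = 3f xor 20 = 1f
byte 7: (1f xor ad) xor 68 = b2 xor 68 = da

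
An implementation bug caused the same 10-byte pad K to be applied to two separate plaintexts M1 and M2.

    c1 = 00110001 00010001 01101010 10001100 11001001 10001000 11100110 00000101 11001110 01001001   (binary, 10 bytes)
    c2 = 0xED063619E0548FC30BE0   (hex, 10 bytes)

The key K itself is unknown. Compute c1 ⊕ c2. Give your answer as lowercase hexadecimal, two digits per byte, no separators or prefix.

dc175c9529dc69c6c5a9

c1 ⊕ c2 = (M1 ⊕ K) ⊕ (M2 ⊕ K) = M1 ⊕ M2 — the shared key cancels under XOR.
byte 0: 31 ⊕ ed = dc
byte 1: 11 ⊕ 06 = 17
byte 2: 6a ⊕ 36 = 5c
byte 3: 8c ⊕ 19 = 95
byte 4: c9 ⊕ e0 = 29
byte 5: 88 ⊕ 54 = dc
byte 6: e6 ⊕ 8f = 69
byte 7: 05 ⊕ c3 = c6
byte 8: ce ⊕ 0b = c5
byte 9: 49 ⊕ e0 = a9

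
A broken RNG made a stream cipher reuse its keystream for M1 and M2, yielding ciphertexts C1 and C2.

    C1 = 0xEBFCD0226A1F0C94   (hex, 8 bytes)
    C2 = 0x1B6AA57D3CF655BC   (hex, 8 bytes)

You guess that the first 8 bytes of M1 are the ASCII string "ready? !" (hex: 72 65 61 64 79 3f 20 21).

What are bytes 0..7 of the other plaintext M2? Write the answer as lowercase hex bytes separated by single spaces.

82 f3 14 3b 2f d6 79 09

First, C1 ⊕ C2 = (M1 ⊕ K) ⊕ (M2 ⊕ K) = M1 ⊕ M2, so the key drops out. Then M2 = (M1 ⊕ M2) ⊕ M1 over the first 8 bytes.
byte 0: (eb ^ 1b) ^ 72 = f0 ^ 72 = 82
byte 1: (fc ^ 6a) ^ 65 = 96 ^ 65 = f3
byte 2: (d0 ^ a5) ^ 61 = 75 ^ 61 = 14
byte 3: (22 ^ 7d) ^ 64 = 5f ^ 64 = 3b
byte 4: (6a ^ 3c) ^ 79 = 56 ^ 79 = 2f
byte 5: (1f ^ f6) ^ 3f = e9 ^ 3f = d6
byte 6: (0c ^ 55) ^ 20 = 59 ^ 20 = 79
byte 7: (94 ^ bc) ^ 21 = 28 ^ 21 = 09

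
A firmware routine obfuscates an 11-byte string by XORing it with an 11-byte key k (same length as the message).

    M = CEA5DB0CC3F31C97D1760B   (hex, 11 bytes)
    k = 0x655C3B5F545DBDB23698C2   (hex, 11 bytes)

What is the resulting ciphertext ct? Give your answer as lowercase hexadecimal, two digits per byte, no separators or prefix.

abf9e05397aea125e7eec9

XOR is its own inverse, so applying the key byte-wise gives the result directly.
ce xor 65 = ab
a5 xor 5c = f9
db xor 3b = e0
0c xor 5f = 53
c3 xor 54 = 97
f3 xor 5d = ae
1c xor bd = a1
97 xor b2 = 25
d1 xor 36 = e7
76 xor 98 = ee
0b xor c2 = c9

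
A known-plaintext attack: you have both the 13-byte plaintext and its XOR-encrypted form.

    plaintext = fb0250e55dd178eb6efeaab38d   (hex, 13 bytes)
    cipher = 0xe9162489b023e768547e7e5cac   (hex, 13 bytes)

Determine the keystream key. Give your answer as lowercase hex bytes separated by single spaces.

Since cipher = plaintext ⊕ key, XORing both sides with plaintext gives key = plaintext ⊕ cipher.
251 ^ 233 =  18
  2 ^  22 =  20
 80 ^  36 = 116
229 ^ 137 = 108
 93 ^ 176 = 237
209 ^  35 = 242
120 ^ 231 = 159
235 ^ 104 = 131
110 ^  84 =  58
254 ^ 126 = 128
170 ^ 126 = 212
179 ^  92 = 239
141 ^ 172 =  33

12 14 74 6c ed f2 9f 83 3a 80 d4 ef 21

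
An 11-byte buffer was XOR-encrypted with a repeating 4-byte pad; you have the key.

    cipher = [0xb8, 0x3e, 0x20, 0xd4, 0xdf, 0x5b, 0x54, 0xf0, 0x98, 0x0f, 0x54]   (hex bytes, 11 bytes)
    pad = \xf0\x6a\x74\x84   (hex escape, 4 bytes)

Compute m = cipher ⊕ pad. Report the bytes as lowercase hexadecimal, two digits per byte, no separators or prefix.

The 4-byte key repeats, so the effective keystream is f0 6a 74 84 f0 6a 74 84 f0 6a 74.
byte 0: 184 ⊕ 240 =  72
byte 1:  62 ⊕ 106 =  84
byte 2:  32 ⊕ 116 =  84
byte 3: 212 ⊕ 132 =  80
byte 4: 223 ⊕ 240 =  47
byte 5:  91 ⊕ 106 =  49
byte 6:  84 ⊕ 116 =  32
byte 7: 240 ⊕ 132 = 116
byte 8: 152 ⊕ 240 = 104
byte 9:  15 ⊕ 106 = 101
byte 10:  84 ⊕ 116 =  32

485454502f312074686520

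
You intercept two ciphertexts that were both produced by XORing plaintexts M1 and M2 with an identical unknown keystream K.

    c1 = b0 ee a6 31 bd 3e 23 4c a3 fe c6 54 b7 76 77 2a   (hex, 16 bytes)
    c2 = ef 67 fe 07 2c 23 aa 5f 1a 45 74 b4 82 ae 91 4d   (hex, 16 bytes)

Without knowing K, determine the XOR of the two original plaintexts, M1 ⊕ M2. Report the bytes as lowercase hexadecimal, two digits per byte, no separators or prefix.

5f895836911d8913b9bbb2e035d8e667

c1 ⊕ c2 = (M1 ⊕ K) ⊕ (M2 ⊕ K) = M1 ⊕ M2 — the shared key cancels under XOR.
b0 xor ef = 5f
ee xor 67 = 89
a6 xor fe = 58
31 xor 07 = 36
bd xor 2c = 91
3e xor 23 = 1d
23 xor aa = 89
4c xor 5f = 13
a3 xor 1a = b9
fe xor 45 = bb
c6 xor 74 = b2
54 xor b4 = e0
b7 xor 82 = 35
76 xor ae = d8
77 xor 91 = e6
2a xor 4d = 67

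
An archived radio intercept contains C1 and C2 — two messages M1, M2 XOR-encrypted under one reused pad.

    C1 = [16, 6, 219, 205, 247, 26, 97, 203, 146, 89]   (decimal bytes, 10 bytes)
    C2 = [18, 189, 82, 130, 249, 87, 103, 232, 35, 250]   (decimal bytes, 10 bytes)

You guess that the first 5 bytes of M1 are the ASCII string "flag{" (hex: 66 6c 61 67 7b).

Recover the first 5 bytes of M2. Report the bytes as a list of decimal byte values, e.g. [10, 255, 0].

[100, 215, 232, 40, 117]

First, C1 ⊕ C2 = (M1 ⊕ K) ⊕ (M2 ⊕ K) = M1 ⊕ M2, so the key drops out. Then M2 = (M1 ⊕ M2) ⊕ M1 over the first 5 bytes.
byte 0: (10 ^ 12) ^ 66 = 02 ^ 66 = 64
byte 1: (06 ^ bd) ^ 6c = bb ^ 6c = d7
byte 2: (db ^ 52) ^ 61 = 89 ^ 61 = e8
byte 3: (cd ^ 82) ^ 67 = 4f ^ 67 = 28
byte 4: (f7 ^ f9) ^ 7b = 0e ^ 7b = 75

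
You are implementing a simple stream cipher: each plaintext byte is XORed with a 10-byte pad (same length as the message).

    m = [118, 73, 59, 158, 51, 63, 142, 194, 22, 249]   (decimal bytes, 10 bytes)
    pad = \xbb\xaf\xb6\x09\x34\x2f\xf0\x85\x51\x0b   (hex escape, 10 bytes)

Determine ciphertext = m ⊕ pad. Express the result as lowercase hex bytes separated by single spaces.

76 ^ bb = cd
49 ^ af = e6
3b ^ b6 = 8d
9e ^ 09 = 97
33 ^ 34 = 07
3f ^ 2f = 10
8e ^ f0 = 7e
c2 ^ 85 = 47
16 ^ 51 = 47
f9 ^ 0b = f2

cd e6 8d 97 07 10 7e 47 47 f2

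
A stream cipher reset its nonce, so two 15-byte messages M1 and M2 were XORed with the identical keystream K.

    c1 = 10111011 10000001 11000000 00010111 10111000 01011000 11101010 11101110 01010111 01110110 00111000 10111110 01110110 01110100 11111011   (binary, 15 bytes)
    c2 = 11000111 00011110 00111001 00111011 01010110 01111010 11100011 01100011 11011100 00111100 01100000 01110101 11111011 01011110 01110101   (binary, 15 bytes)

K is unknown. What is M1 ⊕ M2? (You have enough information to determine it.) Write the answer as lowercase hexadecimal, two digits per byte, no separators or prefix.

c1 ⊕ c2 = (M1 ⊕ K) ⊕ (M2 ⊕ K) = M1 ⊕ M2 — the shared key cancels under XOR.
byte 0: bb xor c7 = 7c
byte 1: 81 xor 1e = 9f
byte 2: c0 xor 39 = f9
byte 3: 17 xor 3b = 2c
byte 4: b8 xor 56 = ee
byte 5: 58 xor 7a = 22
byte 6: ea xor e3 = 09
byte 7: ee xor 63 = 8d
byte 8: 57 xor dc = 8b
byte 9: 76 xor 3c = 4a
byte 10: 38 xor 60 = 58
byte 11: be xor 75 = cb
byte 12: 76 xor fb = 8d
byte 13: 74 xor 5e = 2a
byte 14: fb xor 75 = 8e

7c9ff92cee22098d8b4a58cb8d2a8e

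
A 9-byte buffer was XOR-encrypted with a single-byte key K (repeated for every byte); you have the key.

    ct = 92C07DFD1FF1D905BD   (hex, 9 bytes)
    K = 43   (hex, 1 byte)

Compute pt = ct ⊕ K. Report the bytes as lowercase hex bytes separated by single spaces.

The 1-byte key repeats, so the effective keystream is 43 43 43 43 43 43 43 43 43.
byte 0: 146 xor  67 = 209
byte 1: 192 xor  67 = 131
byte 2: 125 xor  67 =  62
byte 3: 253 xor  67 = 190
byte 4:  31 xor  67 =  92
byte 5: 241 xor  67 = 178
byte 6: 217 xor  67 = 154
byte 7:   5 xor  67 =  70
byte 8: 189 xor  67 = 254

d1 83 3e be 5c b2 9a 46 fe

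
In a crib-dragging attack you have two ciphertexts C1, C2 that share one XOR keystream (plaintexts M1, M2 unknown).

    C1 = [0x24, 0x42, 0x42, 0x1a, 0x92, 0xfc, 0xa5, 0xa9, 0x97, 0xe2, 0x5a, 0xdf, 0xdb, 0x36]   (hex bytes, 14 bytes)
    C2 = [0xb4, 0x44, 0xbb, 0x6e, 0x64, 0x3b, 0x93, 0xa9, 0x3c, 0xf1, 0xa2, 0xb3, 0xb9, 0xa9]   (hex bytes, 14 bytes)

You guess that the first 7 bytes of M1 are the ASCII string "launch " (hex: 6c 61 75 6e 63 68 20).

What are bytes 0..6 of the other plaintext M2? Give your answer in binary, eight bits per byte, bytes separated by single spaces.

First, C1 ⊕ C2 = (M1 ⊕ K) ⊕ (M2 ⊕ K) = M1 ⊕ M2, so the key drops out. Then M2 = (M1 ⊕ M2) ⊕ M1 over the first 7 bytes.
byte 0: (24 ^ b4) ^ 6c = 90 ^ 6c = fc
byte 1: (42 ^ 44) ^ 61 = 06 ^ 61 = 67
byte 2: (42 ^ bb) ^ 75 = f9 ^ 75 = 8c
byte 3: (1a ^ 6e) ^ 6e = 74 ^ 6e = 1a
byte 4: (92 ^ 64) ^ 63 = f6 ^ 63 = 95
byte 5: (fc ^ 3b) ^ 68 = c7 ^ 68 = af
byte 6: (a5 ^ 93) ^ 20 = 36 ^ 20 = 16

11111100 01100111 10001100 00011010 10010101 10101111 00010110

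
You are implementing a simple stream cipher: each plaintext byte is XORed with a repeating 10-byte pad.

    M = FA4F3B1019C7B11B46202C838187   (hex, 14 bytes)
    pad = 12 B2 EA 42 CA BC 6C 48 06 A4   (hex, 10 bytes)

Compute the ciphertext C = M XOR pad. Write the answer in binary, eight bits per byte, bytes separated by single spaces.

The 10-byte key repeats, so the effective keystream is 12 b2 ea 42 ca bc 6c 48 06 a4 12 b2 ea 42.
byte 0: fa ⊕ 12 = e8
byte 1: 4f ⊕ b2 = fd
byte 2: 3b ⊕ ea = d1
byte 3: 10 ⊕ 42 = 52
byte 4: 19 ⊕ ca = d3
byte 5: c7 ⊕ bc = 7b
byte 6: b1 ⊕ 6c = dd
byte 7: 1b ⊕ 48 = 53
byte 8: 46 ⊕ 06 = 40
byte 9: 20 ⊕ a4 = 84
byte 10: 2c ⊕ 12 = 3e
byte 11: 83 ⊕ b2 = 31
byte 12: 81 ⊕ ea = 6b
byte 13: 87 ⊕ 42 = c5

11101000 11111101 11010001 01010010 11010011 01111011 11011101 01010011 01000000 10000100 00111110 00110001 01101011 11000101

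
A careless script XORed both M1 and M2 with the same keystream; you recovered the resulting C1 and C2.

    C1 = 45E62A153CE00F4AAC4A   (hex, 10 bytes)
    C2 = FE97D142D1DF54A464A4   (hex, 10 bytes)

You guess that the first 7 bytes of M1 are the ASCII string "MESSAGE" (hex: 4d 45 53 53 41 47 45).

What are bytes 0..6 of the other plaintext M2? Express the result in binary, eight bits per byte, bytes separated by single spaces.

11110110 00110100 10101000 00000100 10101100 01111000 00011110

First, C1 ⊕ C2 = (M1 ⊕ K) ⊕ (M2 ⊕ K) = M1 ⊕ M2, so the key drops out. Then M2 = (M1 ⊕ M2) ⊕ M1 over the first 7 bytes.
byte 0: (45 ^ fe) ^ 4d = bb ^ 4d = f6
byte 1: (e6 ^ 97) ^ 45 = 71 ^ 45 = 34
byte 2: (2a ^ d1) ^ 53 = fb ^ 53 = a8
byte 3: (15 ^ 42) ^ 53 = 57 ^ 53 = 04
byte 4: (3c ^ d1) ^ 41 = ed ^ 41 = ac
byte 5: (e0 ^ df) ^ 47 = 3f ^ 47 = 78
byte 6: (0f ^ 54) ^ 45 = 5b ^ 45 = 1e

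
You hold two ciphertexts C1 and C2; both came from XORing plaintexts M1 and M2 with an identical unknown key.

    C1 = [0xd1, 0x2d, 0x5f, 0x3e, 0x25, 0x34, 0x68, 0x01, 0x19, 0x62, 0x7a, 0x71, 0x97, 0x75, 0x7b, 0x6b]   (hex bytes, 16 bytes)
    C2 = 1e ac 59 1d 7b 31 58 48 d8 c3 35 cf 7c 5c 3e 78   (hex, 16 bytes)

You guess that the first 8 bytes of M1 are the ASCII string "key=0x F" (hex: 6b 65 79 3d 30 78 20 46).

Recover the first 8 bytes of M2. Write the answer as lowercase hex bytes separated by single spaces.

a4 e4 7f 1e 6e 7d 10 0f

First, C1 ⊕ C2 = (M1 ⊕ K) ⊕ (M2 ⊕ K) = M1 ⊕ M2, so the key drops out. Then M2 = (M1 ⊕ M2) ⊕ M1 over the first 8 bytes.
byte 0: (d1 ⊕ 1e) ⊕ 6b = cf ⊕ 6b = a4
byte 1: (2d ⊕ ac) ⊕ 65 = 81 ⊕ 65 = e4
byte 2: (5f ⊕ 59) ⊕ 79 = 06 ⊕ 79 = 7f
byte 3: (3e ⊕ 1d) ⊕ 3d = 23 ⊕ 3d = 1e
byte 4: (25 ⊕ 7b) ⊕ 30 = 5e ⊕ 30 = 6e
byte 5: (34 ⊕ 31) ⊕ 78 = 05 ⊕ 78 = 7d
byte 6: (68 ⊕ 58) ⊕ 20 = 30 ⊕ 20 = 10
byte 7: (01 ⊕ 48) ⊕ 46 = 49 ⊕ 46 = 0f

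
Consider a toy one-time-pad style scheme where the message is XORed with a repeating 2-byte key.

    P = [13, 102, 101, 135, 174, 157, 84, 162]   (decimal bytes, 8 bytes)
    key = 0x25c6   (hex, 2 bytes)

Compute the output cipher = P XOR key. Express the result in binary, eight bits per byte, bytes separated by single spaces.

00101000 10100000 01000000 01000001 10001011 01011011 01110001 01100100

The 2-byte key repeats, so the effective keystream is 25 c6 25 c6 25 c6 25 c6.
byte 0: 0d XOR 25 = 28
byte 1: 66 XOR c6 = a0
byte 2: 65 XOR 25 = 40
byte 3: 87 XOR c6 = 41
byte 4: ae XOR 25 = 8b
byte 5: 9d XOR c6 = 5b
byte 6: 54 XOR 25 = 71
byte 7: a2 XOR c6 = 64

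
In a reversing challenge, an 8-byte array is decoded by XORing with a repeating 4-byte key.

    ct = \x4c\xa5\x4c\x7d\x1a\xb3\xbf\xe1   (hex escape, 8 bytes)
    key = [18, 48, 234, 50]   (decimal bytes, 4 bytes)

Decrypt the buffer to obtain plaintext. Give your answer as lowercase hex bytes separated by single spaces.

The 4-byte key repeats, so the effective keystream is 12 30 ea 32 12 30 ea 32.
byte 0:  76 XOR  18 =  94
byte 1: 165 XOR  48 = 149
byte 2:  76 XOR 234 = 166
byte 3: 125 XOR  50 =  79
byte 4:  26 XOR  18 =   8
byte 5: 179 XOR  48 = 131
byte 6: 191 XOR 234 =  85
byte 7: 225 XOR  50 = 211

5e 95 a6 4f 08 83 55 d3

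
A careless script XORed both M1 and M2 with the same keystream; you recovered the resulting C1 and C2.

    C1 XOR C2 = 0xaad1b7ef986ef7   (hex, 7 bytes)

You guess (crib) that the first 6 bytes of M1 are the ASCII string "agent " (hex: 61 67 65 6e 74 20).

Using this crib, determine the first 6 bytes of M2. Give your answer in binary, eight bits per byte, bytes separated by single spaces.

Since C1 ⊕ C2 = M1 ⊕ M2, XORing with the guessed M1 bytes yields the corresponding M2 bytes: M2 = (C1 ⊕ C2) ⊕ M1.
170 ⊕  97 = 203
209 ⊕ 103 = 182
183 ⊕ 101 = 210
239 ⊕ 110 = 129
152 ⊕ 116 = 236
110 ⊕  32 =  78

11001011 10110110 11010010 10000001 11101100 01001110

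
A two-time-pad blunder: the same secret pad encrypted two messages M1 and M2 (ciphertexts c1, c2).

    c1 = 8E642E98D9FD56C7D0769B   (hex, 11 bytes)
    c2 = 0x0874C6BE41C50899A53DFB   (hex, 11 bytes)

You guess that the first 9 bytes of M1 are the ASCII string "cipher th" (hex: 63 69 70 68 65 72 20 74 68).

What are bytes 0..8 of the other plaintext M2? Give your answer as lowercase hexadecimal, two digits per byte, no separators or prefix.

First, c1 ⊕ c2 = (M1 ⊕ K) ⊕ (M2 ⊕ K) = M1 ⊕ M2, so the key drops out. Then M2 = (M1 ⊕ M2) ⊕ M1 over the first 9 bytes.
byte 0: (8e XOR 08) XOR 63 = 86 XOR 63 = e5
byte 1: (64 XOR 74) XOR 69 = 10 XOR 69 = 79
byte 2: (2e XOR c6) XOR 70 = e8 XOR 70 = 98
byte 3: (98 XOR be) XOR 68 = 26 XOR 68 = 4e
byte 4: (d9 XOR 41) XOR 65 = 98 XOR 65 = fd
byte 5: (fd XOR c5) XOR 72 = 38 XOR 72 = 4a
byte 6: (56 XOR 08) XOR 20 = 5e XOR 20 = 7e
byte 7: (c7 XOR 99) XOR 74 = 5e XOR 74 = 2a
byte 8: (d0 XOR a5) XOR 68 = 75 XOR 68 = 1d

e579984efd4a7e2a1d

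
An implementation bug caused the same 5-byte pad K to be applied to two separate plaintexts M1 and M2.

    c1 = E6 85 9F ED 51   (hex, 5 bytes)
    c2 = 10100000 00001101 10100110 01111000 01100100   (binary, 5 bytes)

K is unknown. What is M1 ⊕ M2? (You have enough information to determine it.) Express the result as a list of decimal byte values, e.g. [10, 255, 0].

c1 ⊕ c2 = (M1 ⊕ K) ⊕ (M2 ⊕ K) = M1 ⊕ M2 — the shared key cancels under XOR.
byte 0: e6 xor a0 = 46
byte 1: 85 xor 0d = 88
byte 2: 9f xor a6 = 39
byte 3: ed xor 78 = 95
byte 4: 51 xor 64 = 35

[70, 136, 57, 149, 53]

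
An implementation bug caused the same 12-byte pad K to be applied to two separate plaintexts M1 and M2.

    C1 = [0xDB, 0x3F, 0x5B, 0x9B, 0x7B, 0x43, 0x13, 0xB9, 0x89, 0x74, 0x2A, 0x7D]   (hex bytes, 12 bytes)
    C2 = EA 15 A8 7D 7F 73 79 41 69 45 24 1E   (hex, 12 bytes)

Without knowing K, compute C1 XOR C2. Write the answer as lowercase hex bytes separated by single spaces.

31 2a f3 e6 04 30 6a f8 e0 31 0e 63

C1 ⊕ C2 = (M1 ⊕ K) ⊕ (M2 ⊕ K) = M1 ⊕ M2 — the shared key cancels under XOR.
byte 0: db XOR ea = 31
byte 1: 3f XOR 15 = 2a
byte 2: 5b XOR a8 = f3
byte 3: 9b XOR 7d = e6
byte 4: 7b XOR 7f = 04
byte 5: 43 XOR 73 = 30
byte 6: 13 XOR 79 = 6a
byte 7: b9 XOR 41 = f8
byte 8: 89 XOR 69 = e0
byte 9: 74 XOR 45 = 31
byte 10: 2a XOR 24 = 0e
byte 11: 7d XOR 1e = 63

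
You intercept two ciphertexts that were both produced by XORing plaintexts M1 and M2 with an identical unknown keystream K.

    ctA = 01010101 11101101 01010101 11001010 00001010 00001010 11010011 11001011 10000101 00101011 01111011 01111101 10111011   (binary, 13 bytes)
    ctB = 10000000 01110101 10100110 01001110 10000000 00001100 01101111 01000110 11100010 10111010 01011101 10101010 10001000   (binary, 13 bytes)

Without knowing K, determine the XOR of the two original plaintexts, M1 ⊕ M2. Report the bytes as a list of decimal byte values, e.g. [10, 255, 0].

ctA ⊕ ctB = (M1 ⊕ K) ⊕ (M2 ⊕ K) = M1 ⊕ M2 — the shared key cancels under XOR.
55 XOR 80 = d5
ed XOR 75 = 98
55 XOR a6 = f3
ca XOR 4e = 84
0a XOR 80 = 8a
0a XOR 0c = 06
d3 XOR 6f = bc
cb XOR 46 = 8d
85 XOR e2 = 67
2b XOR ba = 91
7b XOR 5d = 26
7d XOR aa = d7
bb XOR 88 = 33

[213, 152, 243, 132, 138, 6, 188, 141, 103, 145, 38, 215, 51]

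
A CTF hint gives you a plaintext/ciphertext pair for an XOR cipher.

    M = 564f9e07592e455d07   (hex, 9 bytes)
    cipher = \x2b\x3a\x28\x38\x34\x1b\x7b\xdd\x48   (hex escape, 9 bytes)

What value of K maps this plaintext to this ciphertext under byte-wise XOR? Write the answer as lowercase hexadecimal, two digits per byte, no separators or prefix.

Since cipher = M ⊕ K, XORing both sides with M gives K = M ⊕ cipher.
byte 0:  86 ^  43 = 125
byte 1:  79 ^  58 = 117
byte 2: 158 ^  40 = 182
byte 3:   7 ^  56 =  63
byte 4:  89 ^  52 = 109
byte 5:  46 ^  27 =  53
byte 6:  69 ^ 123 =  62
byte 7:  93 ^ 221 = 128
byte 8:   7 ^  72 =  79

7d75b63f6d353e804f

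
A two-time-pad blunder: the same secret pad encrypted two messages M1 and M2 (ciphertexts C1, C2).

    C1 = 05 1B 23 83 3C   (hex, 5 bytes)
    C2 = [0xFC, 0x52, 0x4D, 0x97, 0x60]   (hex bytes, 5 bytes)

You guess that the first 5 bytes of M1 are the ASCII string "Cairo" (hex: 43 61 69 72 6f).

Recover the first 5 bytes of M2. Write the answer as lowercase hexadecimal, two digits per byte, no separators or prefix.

First, C1 ⊕ C2 = (M1 ⊕ K) ⊕ (M2 ⊕ K) = M1 ⊕ M2, so the key drops out. Then M2 = (M1 ⊕ M2) ⊕ M1 over the first 5 bytes.
byte 0: (05 ^ fc) ^ 43 = f9 ^ 43 = ba
byte 1: (1b ^ 52) ^ 61 = 49 ^ 61 = 28
byte 2: (23 ^ 4d) ^ 69 = 6e ^ 69 = 07
byte 3: (83 ^ 97) ^ 72 = 14 ^ 72 = 66
byte 4: (3c ^ 60) ^ 6f = 5c ^ 6f = 33

ba28076633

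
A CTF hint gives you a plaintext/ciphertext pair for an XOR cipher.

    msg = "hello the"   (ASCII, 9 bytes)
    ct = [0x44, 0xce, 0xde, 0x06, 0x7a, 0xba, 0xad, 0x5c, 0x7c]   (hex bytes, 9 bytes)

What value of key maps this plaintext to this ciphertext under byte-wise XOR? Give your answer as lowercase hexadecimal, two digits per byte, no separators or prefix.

Since ct = msg ⊕ key, XORing both sides with msg gives key = msg ⊕ ct.
byte 0: 68 xor 44 = 2c
byte 1: 65 xor ce = ab
byte 2: 6c xor de = b2
byte 3: 6c xor 06 = 6a
byte 4: 6f xor 7a = 15
byte 5: 20 xor ba = 9a
byte 6: 74 xor ad = d9
byte 7: 68 xor 5c = 34
byte 8: 65 xor 7c = 19

2cabb26a159ad93419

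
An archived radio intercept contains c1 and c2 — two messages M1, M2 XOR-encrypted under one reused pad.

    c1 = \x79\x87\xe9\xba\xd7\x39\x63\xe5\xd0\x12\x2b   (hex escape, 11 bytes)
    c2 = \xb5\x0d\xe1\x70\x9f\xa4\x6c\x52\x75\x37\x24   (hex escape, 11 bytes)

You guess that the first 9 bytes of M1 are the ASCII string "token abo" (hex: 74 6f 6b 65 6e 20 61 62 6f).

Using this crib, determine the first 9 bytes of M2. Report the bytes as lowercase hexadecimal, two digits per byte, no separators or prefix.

First, c1 ⊕ c2 = (M1 ⊕ K) ⊕ (M2 ⊕ K) = M1 ⊕ M2, so the key drops out. Then M2 = (M1 ⊕ M2) ⊕ M1 over the first 9 bytes.
byte 0: (79 xor b5) xor 74 = cc xor 74 = b8
byte 1: (87 xor 0d) xor 6f = 8a xor 6f = e5
byte 2: (e9 xor e1) xor 6b = 08 xor 6b = 63
byte 3: (ba xor 70) xor 65 = ca xor 65 = af
byte 4: (d7 xor 9f) xor 6e = 48 xor 6e = 26
byte 5: (39 xor a4) xor 20 = 9d xor 20 = bd
byte 6: (63 xor 6c) xor 61 = 0f xor 61 = 6e
byte 7: (e5 xor 52) xor 62 = b7 xor 62 = d5
byte 8: (d0 xor 75) xor 6f = a5 xor 6f = ca

b8e563af26bd6ed5ca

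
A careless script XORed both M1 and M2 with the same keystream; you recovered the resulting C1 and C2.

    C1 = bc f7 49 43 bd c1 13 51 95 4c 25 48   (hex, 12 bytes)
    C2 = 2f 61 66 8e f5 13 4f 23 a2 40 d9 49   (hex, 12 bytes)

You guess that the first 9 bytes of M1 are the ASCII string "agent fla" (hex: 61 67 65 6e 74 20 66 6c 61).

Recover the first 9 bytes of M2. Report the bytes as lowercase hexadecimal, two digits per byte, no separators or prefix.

First, C1 ⊕ C2 = (M1 ⊕ K) ⊕ (M2 ⊕ K) = M1 ⊕ M2, so the key drops out. Then M2 = (M1 ⊕ M2) ⊕ M1 over the first 9 bytes.
byte 0: (bc xor 2f) xor 61 = 93 xor 61 = f2
byte 1: (f7 xor 61) xor 67 = 96 xor 67 = f1
byte 2: (49 xor 66) xor 65 = 2f xor 65 = 4a
byte 3: (43 xor 8e) xor 6e = cd xor 6e = a3
byte 4: (bd xor f5) xor 74 = 48 xor 74 = 3c
byte 5: (c1 xor 13) xor 20 = d2 xor 20 = f2
byte 6: (13 xor 4f) xor 66 = 5c xor 66 = 3a
byte 7: (51 xor 23) xor 6c = 72 xor 6c = 1e
byte 8: (95 xor a2) xor 61 = 37 xor 61 = 56

f2f14aa33cf23a1e56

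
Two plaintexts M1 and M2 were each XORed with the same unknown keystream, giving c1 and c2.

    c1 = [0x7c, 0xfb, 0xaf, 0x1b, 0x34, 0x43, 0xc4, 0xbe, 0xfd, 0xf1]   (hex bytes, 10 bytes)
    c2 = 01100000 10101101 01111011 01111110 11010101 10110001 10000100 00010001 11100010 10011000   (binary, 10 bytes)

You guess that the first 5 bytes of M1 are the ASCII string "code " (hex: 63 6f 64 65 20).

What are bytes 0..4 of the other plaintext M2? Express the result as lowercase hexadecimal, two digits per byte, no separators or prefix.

First, c1 ⊕ c2 = (M1 ⊕ K) ⊕ (M2 ⊕ K) = M1 ⊕ M2, so the key drops out. Then M2 = (M1 ⊕ M2) ⊕ M1 over the first 5 bytes.
byte 0: (7c ^ 60) ^ 63 = 1c ^ 63 = 7f
byte 1: (fb ^ ad) ^ 6f = 56 ^ 6f = 39
byte 2: (af ^ 7b) ^ 64 = d4 ^ 64 = b0
byte 3: (1b ^ 7e) ^ 65 = 65 ^ 65 = 00
byte 4: (34 ^ d5) ^ 20 = e1 ^ 20 = c1

7f39b000c1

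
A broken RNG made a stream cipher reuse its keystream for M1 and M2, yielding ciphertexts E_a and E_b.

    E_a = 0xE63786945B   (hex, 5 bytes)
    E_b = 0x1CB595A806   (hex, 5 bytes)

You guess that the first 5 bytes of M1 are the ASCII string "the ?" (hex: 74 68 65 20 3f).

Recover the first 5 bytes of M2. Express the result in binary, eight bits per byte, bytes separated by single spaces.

10001110 11101010 01110110 00011100 01100010

First, E_a ⊕ E_b = (M1 ⊕ K) ⊕ (M2 ⊕ K) = M1 ⊕ M2, so the key drops out. Then M2 = (M1 ⊕ M2) ⊕ M1 over the first 5 bytes.
byte 0: (e6 xor 1c) xor 74 = fa xor 74 = 8e
byte 1: (37 xor b5) xor 68 = 82 xor 68 = ea
byte 2: (86 xor 95) xor 65 = 13 xor 65 = 76
byte 3: (94 xor a8) xor 20 = 3c xor 20 = 1c
byte 4: (5b xor 06) xor 3f = 5d xor 3f = 62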